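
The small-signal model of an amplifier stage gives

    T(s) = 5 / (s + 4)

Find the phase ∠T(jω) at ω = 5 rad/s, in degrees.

∠T(j5) ≈ -51.34°

At s = j5: numerator = 5, denominator = 4 + j5.
∠T = ∠num − ∠den = 0° − (51.340°) = -51.34°.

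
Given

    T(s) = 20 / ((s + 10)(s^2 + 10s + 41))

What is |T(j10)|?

Substitute s = j10: numerator = 20, denominator = -1590 + j410.
|T(j10)| = |20| / |-1590 + j410| = 20 / 1642.0 ≈ 0.01218.

|T(j10)| ≈ 0.01218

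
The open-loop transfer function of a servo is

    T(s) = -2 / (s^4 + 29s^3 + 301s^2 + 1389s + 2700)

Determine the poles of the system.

s = -12, -4 + 3j, -4 - 3j, -9

The poles are the roots of the denominator s^4 + 29s^3 + 301s^2 + 1389s + 2700 = 0.
Trying s = -12: the polynomial evaluates to 0, so (s + 12) is a factor.
Dividing out leaves s^3 + 17s^2 + 97s + 225 = 0.
This factors further as (s^2 + 8s + 25)(s + 9) = 0.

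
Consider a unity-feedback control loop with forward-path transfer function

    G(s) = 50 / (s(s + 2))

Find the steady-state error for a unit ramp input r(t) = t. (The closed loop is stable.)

G(s) has one pole at the origin.
This is a Type 1 system. Kv = lim_{s→0} s·G(s) = 50/2 = 25.
e_ss = 1/Kv = 1/(25) = 1/25 ≈ 0.04000.

e_ss = 0.04000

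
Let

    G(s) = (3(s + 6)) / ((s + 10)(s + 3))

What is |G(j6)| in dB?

Substitute s = j6: numerator = 18 + j18, denominator = -6 + j78.
|G(j6)| = |18 + j18| / |-6 + j78| = 25.456 / 78.230 ≈ 0.3254.
In decibels: 20·log₁₀(0.3254) ≈ -9.75 dB.

|G(j6)|_dB ≈ -9.75 dB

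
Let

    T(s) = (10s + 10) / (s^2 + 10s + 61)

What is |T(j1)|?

|T(j1)| ≈ 0.2325

Substitute s = j1: numerator = 10 + j10, denominator = 60 + j10.
|T(j1)| = |10 + j10| / |60 + j10| = 14.142 / 60.828 ≈ 0.2325.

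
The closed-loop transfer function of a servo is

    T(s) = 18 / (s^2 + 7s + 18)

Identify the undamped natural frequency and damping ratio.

Compare the denominator to the standard form s^2 + 2ζωₙs + ωₙ².
ωₙ² = 18, so ωₙ = √18 ≈ 4.243 rad/s.
2ζωₙ = 7, so ζ = 7/(2·√18) ≈ 0.8250.
With ζ = 0.8250 the response is underdamped.

ωₙ ≈ 4.243 rad/s, ζ ≈ 0.8250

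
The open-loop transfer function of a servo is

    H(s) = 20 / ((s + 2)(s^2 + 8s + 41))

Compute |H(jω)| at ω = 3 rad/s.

|H(j3)| ≈ 0.1387

Substitute s = j3: numerator = 20, denominator = -8 + j144.
|H(j3)| = |20| / |-8 + j144| = 20 / 144.22 ≈ 0.1387.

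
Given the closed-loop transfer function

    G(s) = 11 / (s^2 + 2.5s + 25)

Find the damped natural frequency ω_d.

Comparing s^2 + 2.5s + 25 to s^2 + 2ζωₙs + ωₙ²: ωₙ = 5 rad/s and ζ = 2.5/(2·5) = 0.25.
ζωₙ = 2.5/2 = 1.25, so ω_d = ωₙ√(1−ζ²) = √(ωₙ² − (ζωₙ)²) = √(25 − 1.25²) = √23.4375 ≈ 4.841 rad/s.

ω_d ≈ 4.841 rad/s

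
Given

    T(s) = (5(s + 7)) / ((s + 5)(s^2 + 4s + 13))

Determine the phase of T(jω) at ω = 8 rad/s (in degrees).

∠T(j8) ≈ -157.1°

At s = j8: numerator = 35 + j40, denominator = -511 - j248.
∠T = ∠num − ∠den = 48.814° − (-154.11°) = 202.9°, which wraps to -157.1°.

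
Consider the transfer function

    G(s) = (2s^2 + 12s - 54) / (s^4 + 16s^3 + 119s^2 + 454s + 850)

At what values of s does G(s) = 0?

s = 3, -9

Set the numerator to zero: 2s^2 + 12s - 54 = 0, i.e. 2·(s^2 + 6s - 27) = 0.
Factoring: (s - 3)(s + 9) = 0.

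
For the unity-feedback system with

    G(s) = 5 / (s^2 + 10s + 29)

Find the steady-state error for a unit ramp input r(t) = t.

e_ss = ∞

G(s) has no poles at the origin.
This is a Type 0 system; Kv = lim_{s→0} s·G(s) = 0, so the steady-state error for a ramp input is infinite.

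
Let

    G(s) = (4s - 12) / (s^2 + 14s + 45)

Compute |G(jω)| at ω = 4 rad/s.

Substitute s = j4: numerator = -12 + j16, denominator = 29 + j56.
|G(j4)| = |-12 + j16| / |29 + j56| = 20 / 63.063 ≈ 0.3171.

|G(j4)| ≈ 0.3171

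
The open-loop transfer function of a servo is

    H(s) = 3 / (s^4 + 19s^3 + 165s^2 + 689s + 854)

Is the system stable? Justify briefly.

stable

The denominator s^4 + 19s^3 + 165s^2 + 689s + 854 factors as (s + 2)(s^2 + 10s + 61)(s + 7), giving poles at s = -2, -5 ± 6j, -7.
Since all poles lie strictly in the left half-plane, the system is stable.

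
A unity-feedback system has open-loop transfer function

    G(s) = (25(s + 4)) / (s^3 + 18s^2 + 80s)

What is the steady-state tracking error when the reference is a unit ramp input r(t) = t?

e_ss = 0.8000

G(s) has one pole at the origin.
This is a Type 1 system. Kv = lim_{s→0} s·G(s) = 100/80 = 5/4.
e_ss = 1/Kv = 1/(5/4) = 4/5 ≈ 0.8000.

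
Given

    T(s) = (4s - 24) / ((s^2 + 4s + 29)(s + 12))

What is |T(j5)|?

Substitute s = j5: numerator = -24 + j20, denominator = -52 + j260.
|T(j5)| = |-24 + j20| / |-52 + j260| = 31.241 / 265.15 ≈ 0.1178.

|T(j5)| ≈ 0.1178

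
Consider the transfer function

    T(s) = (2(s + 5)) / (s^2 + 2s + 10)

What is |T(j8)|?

Substitute s = j8: numerator = 10 + j16, denominator = -54 + j16.
|T(j8)| = |10 + j16| / |-54 + j16| = 18.868 / 56.321 ≈ 0.3350.

|T(j8)| ≈ 0.3350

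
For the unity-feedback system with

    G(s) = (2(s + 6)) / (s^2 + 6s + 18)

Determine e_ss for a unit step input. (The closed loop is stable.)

G(s) has no poles at the origin.
This is a Type 0 system. Kp = lim_{s→0} G(s) = 12/18 = 2/3.
e_ss = 1/(1 + Kp) = 1/(1 + 2/3) = 3/5 ≈ 0.6000.

e_ss = 0.6000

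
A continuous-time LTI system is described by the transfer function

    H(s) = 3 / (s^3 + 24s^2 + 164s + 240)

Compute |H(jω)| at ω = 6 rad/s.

|H(j6)| ≈ 0.003032

Substitute s = j6: numerator = 3, denominator = -624 + j768.
|H(j6)| = |3| / |-624 + j768| = 3 / 989.55 ≈ 0.003032.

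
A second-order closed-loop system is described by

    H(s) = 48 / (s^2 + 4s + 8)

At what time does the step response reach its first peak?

Comparing s^2 + 4s + 8 to s^2 + 2ζωₙs + ωₙ²: ωₙ = √8 ≈ 2.828 rad/s and ζ = 4/(2·√8) ≈ 0.7071.
ζωₙ = 4/2 = 2, so ω_d = ωₙ√(1−ζ²) = √(ωₙ² − (ζωₙ)²) = √(8 − 2²) = √4 = 2 rad/s.
t_p = π/ω_d = π/2 ≈ 1.571 s.

t_p ≈ 1.571 s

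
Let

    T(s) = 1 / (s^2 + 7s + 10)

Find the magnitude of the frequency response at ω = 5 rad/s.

Substitute s = j5: numerator = 1, denominator = -15 + j35.
|T(j5)| = |1| / |-15 + j35| = 1 / 38.079 ≈ 0.02626.

|T(j5)| ≈ 0.02626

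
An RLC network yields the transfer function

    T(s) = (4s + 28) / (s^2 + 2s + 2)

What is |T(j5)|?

Substitute s = j5: numerator = 28 + j20, denominator = -23 + j10.
|T(j5)| = |28 + j20| / |-23 + j10| = 34.409 / 25.080 ≈ 1.372.

|T(j5)| ≈ 1.372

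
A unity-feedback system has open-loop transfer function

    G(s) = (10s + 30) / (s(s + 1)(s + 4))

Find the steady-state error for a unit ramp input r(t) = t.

G(s) has one pole at the origin.
This is a Type 1 system. Kv = lim_{s→0} s·G(s) = 30/4 = 15/2.
e_ss = 1/Kv = 1/(15/2) = 2/15 ≈ 0.1333.

e_ss = 0.1333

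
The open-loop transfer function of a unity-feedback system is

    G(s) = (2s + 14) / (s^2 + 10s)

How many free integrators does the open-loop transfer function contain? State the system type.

Type 1

Factor s from the denominator: s^2 + 10s = s·(s + 10).
There is 1 pole at the origin, so the system is Type 1.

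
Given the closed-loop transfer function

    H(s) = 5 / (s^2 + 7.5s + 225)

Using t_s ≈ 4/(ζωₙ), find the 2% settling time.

t_s ≈ 1.067 s

Comparing s^2 + 7.5s + 225 to s^2 + 2ζωₙs + ωₙ²: ωₙ = 15 rad/s and ζ = 7.5/(2·15) = 0.25.
ζωₙ = 7.5/2 = 3.75, so t_s ≈ 4/(ζωₙ) = 4/3.75 ≈ 1.067 s.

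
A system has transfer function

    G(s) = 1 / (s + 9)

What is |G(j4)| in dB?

|G(j4)|_dB ≈ -19.9 dB

Substitute s = j4: numerator = 1, denominator = 9 + j4.
|G(j4)| = |1| / |9 + j4| = 1 / 9.8489 ≈ 0.1015.
In decibels: 20·log₁₀(0.1015) ≈ -19.9 dB.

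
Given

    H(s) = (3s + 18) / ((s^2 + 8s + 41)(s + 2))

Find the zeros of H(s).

Set the numerator to zero: 3s + 18 = 0, i.e. 3·(s + 6) = 0.
So s = -6.

s = -6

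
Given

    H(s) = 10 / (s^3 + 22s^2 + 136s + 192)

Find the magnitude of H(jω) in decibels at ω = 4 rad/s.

|H(j4)|_dB ≈ -34.1 dB

Substitute s = j4: numerator = 10, denominator = -160 + j480.
|H(j4)| = |10| / |-160 + j480| = 10 / 505.96 ≈ 0.01976.
In decibels: 20·log₁₀(0.01976) ≈ -34.1 dB.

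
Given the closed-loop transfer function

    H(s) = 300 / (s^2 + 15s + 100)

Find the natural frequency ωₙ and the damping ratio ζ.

ωₙ = 10 rad/s, ζ = 0.75

Compare the denominator to the standard form s^2 + 2ζωₙs + ωₙ².
ωₙ² = 100, so ωₙ = 10 rad/s.
2ζωₙ = 15, so ζ = 15/(2·10) = 0.75.
With ζ = 0.75 the response is underdamped.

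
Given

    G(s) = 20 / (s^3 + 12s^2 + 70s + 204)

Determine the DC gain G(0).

G(0) = 5/51 ≈ 0.09804

Set s = 0: G(0) = (20) / (204) = 5/51.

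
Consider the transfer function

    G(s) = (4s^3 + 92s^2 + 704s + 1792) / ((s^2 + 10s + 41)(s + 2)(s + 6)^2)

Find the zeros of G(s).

s = -7, -8, -8

Set the numerator to zero: 4s^3 + 92s^2 + 704s + 1792 = 0, i.e. 4·(s^3 + 23s^2 + 176s + 448) = 0.
Factoring: (s + 7)(s + 8)^2 = 0.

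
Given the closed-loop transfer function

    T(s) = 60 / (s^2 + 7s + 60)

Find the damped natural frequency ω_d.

Comparing s^2 + 7s + 60 to s^2 + 2ζωₙs + ωₙ²: ωₙ = √60 ≈ 7.746 rad/s and ζ = 7/(2·√60) ≈ 0.4518.
ζωₙ = 7/2 = 3.5, so ω_d = ωₙ√(1−ζ²) = √(ωₙ² − (ζωₙ)²) = √(60 − 3.5²) = √47.75 ≈ 6.910 rad/s.

ω_d ≈ 6.910 rad/s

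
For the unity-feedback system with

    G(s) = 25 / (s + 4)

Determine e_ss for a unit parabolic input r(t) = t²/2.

e_ss = ∞

G(s) has no poles at the origin.
This is a Type 0 system; Ka = lim_{s→0} s^2·G(s) = 0, so the steady-state error for a parabola input is infinite.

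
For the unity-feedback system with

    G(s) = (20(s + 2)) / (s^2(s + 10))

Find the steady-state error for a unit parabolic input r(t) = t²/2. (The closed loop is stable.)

e_ss = 0.2500

G(s) has 2 poles at the origin.
This is a Type 2 system. Ka = lim_{s→0} s^2·G(s) = 40/10 = 4.
e_ss = 1/Ka = 1/(4) = 1/4 ≈ 0.2500.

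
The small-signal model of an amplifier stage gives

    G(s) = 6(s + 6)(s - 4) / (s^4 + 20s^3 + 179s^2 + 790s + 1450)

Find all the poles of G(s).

s = -5 ± 2j, -5 ± 5j

The poles are the roots of the denominator s^4 + 20s^3 + 179s^2 + 790s + 1450 = 0.
No real roots exist; factor into two real quadratics: (s^2 + 10s + 29)(s^2 + 10s + 50) = 0.
Each quadratic gives a conjugate pair via the quadratic formula.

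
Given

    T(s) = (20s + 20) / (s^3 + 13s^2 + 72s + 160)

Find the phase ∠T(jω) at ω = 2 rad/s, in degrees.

∠T(j2) ≈ 11.89°

At s = j2: numerator = 20 + j40, denominator = 108 + j136.
∠T = ∠num − ∠den = 63.435° − (51.546°) = 11.89°.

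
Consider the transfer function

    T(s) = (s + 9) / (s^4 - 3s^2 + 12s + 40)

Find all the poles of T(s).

The poles are the roots of the denominator s^4 - 3s^2 + 12s + 40 = 0.
No real roots exist; factor into two real quadratics: (s^2 - 4s + 8)(s^2 + 4s + 5) = 0.
Each quadratic gives a conjugate pair via the quadratic formula.

s = 2 ± 2j, -2 ± j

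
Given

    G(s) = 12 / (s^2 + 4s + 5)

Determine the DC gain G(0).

G(0) = 12/5 ≈ 2.400

Set s = 0: G(0) = (12) / (5) = 12/5.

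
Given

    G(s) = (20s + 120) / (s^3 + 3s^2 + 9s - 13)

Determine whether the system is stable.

The denominator s^3 + 3s^2 + 9s - 13 factors as (s^2 + 4s + 13)(s - 1), giving poles at s = -2 ± 3j, 1.
Since the pole(s) at s = 1 lie in the right half-plane, the system is unstable.

unstable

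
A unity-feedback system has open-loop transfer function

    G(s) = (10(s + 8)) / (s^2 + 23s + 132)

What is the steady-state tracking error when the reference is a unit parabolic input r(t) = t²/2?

e_ss = ∞

G(s) has no poles at the origin.
This is a Type 0 system; Ka = lim_{s→0} s^2·G(s) = 0, so the steady-state error for a parabola input is infinite.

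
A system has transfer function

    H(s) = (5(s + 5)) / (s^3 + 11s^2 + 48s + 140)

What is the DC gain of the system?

H(0) = 5/28 ≈ 0.1786

Set s = 0: H(0) = (25) / (140) = 5/28.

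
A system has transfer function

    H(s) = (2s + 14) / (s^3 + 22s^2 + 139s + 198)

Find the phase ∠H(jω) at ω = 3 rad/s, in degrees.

At s = j3: numerator = 14 + j6, denominator = j390.
∠H = ∠num − ∠den = 23.199° − (90°) = -66.80°.

∠H(j3) ≈ -66.80°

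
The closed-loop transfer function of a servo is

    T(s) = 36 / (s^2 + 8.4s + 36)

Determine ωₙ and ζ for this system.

Compare the denominator to the standard form s^2 + 2ζωₙs + ωₙ².
ωₙ² = 36, so ωₙ = 6 rad/s.
2ζωₙ = 8.4, so ζ = 8.4/(2·6) = 0.7.

ωₙ = 6 rad/s, ζ = 0.7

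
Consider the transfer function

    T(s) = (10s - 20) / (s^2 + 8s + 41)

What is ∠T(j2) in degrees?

At s = j2: numerator = -20 + j20, denominator = 37 + j16.
∠T = ∠num − ∠den = 135° − (23.385°) = 111.6°.

∠T(j2) ≈ 111.6°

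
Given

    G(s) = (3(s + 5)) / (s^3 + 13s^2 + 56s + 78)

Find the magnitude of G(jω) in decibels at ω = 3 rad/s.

Substitute s = j3: numerator = 15 + j9, denominator = -39 + j141.
|G(j3)| = |15 + j9| / |-39 + j141| = 17.493 / 146.29 ≈ 0.1196.
In decibels: 20·log₁₀(0.1196) ≈ -18.4 dB.

|G(j3)|_dB ≈ -18.4 dB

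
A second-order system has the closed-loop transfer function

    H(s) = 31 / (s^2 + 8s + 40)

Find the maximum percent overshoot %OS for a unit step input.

Comparing s^2 + 8s + 40 to s^2 + 2ζωₙs + ωₙ²: ωₙ = √40 ≈ 6.325 rad/s and ζ = 8/(2·√40) ≈ 0.6325.
%OS = 100·exp(−πζ/√(1−ζ²)) = 100·exp(−π·0.6325/√(1−0.6325²)) ≈ 7.69%.

%OS ≈ 7.69%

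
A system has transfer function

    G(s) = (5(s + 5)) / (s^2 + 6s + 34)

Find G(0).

At s = 0 each factor (s + a) contributes a and each (s^2 + bs + c) contributes c.
G(0) = 5·(5) / ((34)) = 25/34 = 25/34.

G(0) = 25/34 ≈ 0.7353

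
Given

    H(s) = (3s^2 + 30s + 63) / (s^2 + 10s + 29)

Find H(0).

Set s = 0: H(0) = (63) / (29) = 63/29.

H(0) = 63/29 ≈ 2.172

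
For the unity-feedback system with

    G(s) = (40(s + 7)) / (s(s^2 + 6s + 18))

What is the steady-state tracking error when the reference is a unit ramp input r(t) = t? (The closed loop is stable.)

G(s) has one pole at the origin.
This is a Type 1 system. Kv = lim_{s→0} s·G(s) = 280/18 = 140/9.
e_ss = 1/Kv = 1/(140/9) = 9/140 ≈ 0.06429.

e_ss = 0.06429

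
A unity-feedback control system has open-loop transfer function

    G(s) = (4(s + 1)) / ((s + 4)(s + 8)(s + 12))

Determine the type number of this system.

Type 0

The denominator has no factor of s at the origin — no free integrator — so this is a Type 0 system.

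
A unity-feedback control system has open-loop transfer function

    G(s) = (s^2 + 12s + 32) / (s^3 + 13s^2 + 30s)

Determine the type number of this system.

Type 1

Factor s from the denominator: s^3 + 13s^2 + 30s = s·(s^2 + 13s + 30).
There is 1 pole at the origin, so the system is Type 1.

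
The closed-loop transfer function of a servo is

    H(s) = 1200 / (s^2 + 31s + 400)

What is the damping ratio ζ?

ζ = 0.775

Compare the denominator to the standard form s^2 + 2ζωₙs + ωₙ².
ωₙ² = 400, so ωₙ = 20 rad/s.
2ζωₙ = 31, so ζ = 31/(2·20) = 0.775.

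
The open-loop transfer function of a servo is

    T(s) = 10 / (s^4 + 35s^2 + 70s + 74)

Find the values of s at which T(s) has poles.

s = 1 + 6j, 1 - 6j, -1 + j, -1 - j

The poles are the roots of the denominator s^4 + 35s^2 + 70s + 74 = 0.
No real roots exist; factor into two real quadratics: (s^2 - 2s + 37)(s^2 + 2s + 2) = 0.
Each quadratic gives a conjugate pair via the quadratic formula.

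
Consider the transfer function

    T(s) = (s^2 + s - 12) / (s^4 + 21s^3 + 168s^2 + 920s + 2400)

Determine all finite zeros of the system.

Set the numerator to zero: s^2 + s - 12 = 0.
Factoring: (s + 4)(s - 3) = 0.

s = -4, 3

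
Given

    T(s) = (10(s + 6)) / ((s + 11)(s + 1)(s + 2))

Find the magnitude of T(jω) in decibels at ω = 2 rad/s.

Substitute s = j2: numerator = 60 + j20, denominator = -34 + j62.
|T(j2)| = |60 + j20| / |-34 + j62| = 63.246 / 70.711 ≈ 0.8944.
In decibels: 20·log₁₀(0.8944) ≈ -0.969 dB.

|T(j2)|_dB ≈ -0.969 dB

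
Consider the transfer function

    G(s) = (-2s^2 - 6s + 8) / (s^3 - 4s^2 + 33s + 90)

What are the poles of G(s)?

The poles are the roots of the denominator s^3 - 4s^2 + 33s + 90 = 0.
Trying s = -2: the polynomial evaluates to 0, so (s + 2) is a factor.
Dividing out leaves s^2 - 6s + 45 = 0.
The quadratic formula then gives s = 3 ± 6j.

s = 3 ± 6j, -2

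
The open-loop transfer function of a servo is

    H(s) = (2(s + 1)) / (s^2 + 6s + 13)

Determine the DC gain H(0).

At s = 0 each factor (s + a) contributes a and each (s^2 + bs + c) contributes c.
H(0) = 2·(1) / ((13)) = 2/13 = 2/13.

H(0) = 2/13 ≈ 0.1538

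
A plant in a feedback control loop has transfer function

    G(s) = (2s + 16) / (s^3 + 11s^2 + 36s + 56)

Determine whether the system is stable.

stable

The denominator s^3 + 11s^2 + 36s + 56 factors as (s + 7)(s^2 + 4s + 8), giving poles at s = -7, -2 + 2j, -2 - 2j.
Since all poles lie strictly in the left half-plane, the system is stable.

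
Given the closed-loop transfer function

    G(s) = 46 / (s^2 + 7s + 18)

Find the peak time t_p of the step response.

Comparing s^2 + 7s + 18 to s^2 + 2ζωₙs + ωₙ²: ωₙ = √18 ≈ 4.243 rad/s and ζ = 7/(2·√18) ≈ 0.8250.
ζωₙ = 7/2 = 3.5, so ω_d = ωₙ√(1−ζ²) = √(ωₙ² − (ζωₙ)²) = √(18 − 3.5²) = √5.75 ≈ 2.398 rad/s.
t_p = π/ω_d = π/2.398 ≈ 1.310 s.

t_p ≈ 1.310 s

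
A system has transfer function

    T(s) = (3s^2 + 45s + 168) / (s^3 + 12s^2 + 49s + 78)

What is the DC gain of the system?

T(0) = 28/13 ≈ 2.154

Set s = 0: T(0) = (168) / (78) = 28/13.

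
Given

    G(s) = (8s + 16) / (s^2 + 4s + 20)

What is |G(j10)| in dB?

Substitute s = j10: numerator = 16 + j80, denominator = -80 + j40.
|G(j10)| = |16 + j80| / |-80 + j40| = 81.584 / 89.443 ≈ 0.9121.
In decibels: 20·log₁₀(0.9121) ≈ -0.799 dB.

|G(j10)|_dB ≈ -0.799 dB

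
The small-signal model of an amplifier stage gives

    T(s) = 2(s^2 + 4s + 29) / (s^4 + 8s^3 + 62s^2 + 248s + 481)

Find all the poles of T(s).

The poles are the roots of the denominator s^4 + 8s^3 + 62s^2 + 248s + 481 = 0.
No real roots exist; factor into two real quadratics: (s^2 + 6s + 13)(s^2 + 2s + 37) = 0.
Each quadratic gives a conjugate pair via the quadratic formula.

s = -3 + 2j, -3 - 2j, -1 + 6j, -1 - 6j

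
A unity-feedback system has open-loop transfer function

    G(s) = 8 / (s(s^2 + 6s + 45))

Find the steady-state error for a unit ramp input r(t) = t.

e_ss = 5.625

G(s) has one pole at the origin.
This is a Type 1 system. Kv = lim_{s→0} s·G(s) = 8/45.
e_ss = 1/Kv = 1/(8/45) = 45/8 ≈ 5.625.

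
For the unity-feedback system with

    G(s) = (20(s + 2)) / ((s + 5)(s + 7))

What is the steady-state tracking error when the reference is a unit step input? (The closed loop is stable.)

G(s) has no poles at the origin.
This is a Type 0 system. Kp = lim_{s→0} G(s) = 40/35 = 8/7.
e_ss = 1/(1 + Kp) = 1/(1 + 8/7) = 7/15 ≈ 0.4667.

e_ss = 0.4667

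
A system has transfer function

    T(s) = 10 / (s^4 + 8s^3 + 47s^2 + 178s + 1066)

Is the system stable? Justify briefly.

The denominator s^4 + 8s^3 + 47s^2 + 178s + 1066 factors as (s^2 + 10s + 41)(s^2 - 2s + 26), giving poles at s = -5 ± 4j, 1 ± 5j.
Since the pole(s) at s = 1 + 5j, 1 - 5j lie in the right half-plane, the system is unstable.

unstable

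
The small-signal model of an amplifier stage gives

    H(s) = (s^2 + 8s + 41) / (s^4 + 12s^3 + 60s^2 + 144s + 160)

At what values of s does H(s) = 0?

Set the numerator to zero: s^2 + 8s + 41 = 0.
Factoring: (s^2 + 8s + 41) = 0.

s = -4 ± 5j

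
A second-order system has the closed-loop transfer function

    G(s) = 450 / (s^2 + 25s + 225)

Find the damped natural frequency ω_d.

ω_d ≈ 8.292 rad/s

Comparing s^2 + 25s + 225 to s^2 + 2ζωₙs + ωₙ²: ωₙ = 15 rad/s and ζ = 25/(2·15) ≈ 0.8333.
ζωₙ = 25/2 = 12.5, so ω_d = ωₙ√(1−ζ²) = √(ωₙ² − (ζωₙ)²) = √(225 − 12.5²) = √68.75 ≈ 8.292 rad/s.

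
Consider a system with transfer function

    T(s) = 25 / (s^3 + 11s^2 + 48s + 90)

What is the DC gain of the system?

T(0) = 5/18 ≈ 0.2778

Set s = 0: T(0) = (25) / (90) = 5/18.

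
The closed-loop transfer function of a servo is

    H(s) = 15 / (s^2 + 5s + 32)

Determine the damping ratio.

ζ ≈ 0.4419

Compare the denominator to the standard form s^2 + 2ζωₙs + ωₙ².
ωₙ² = 32, so ωₙ = √32 ≈ 5.657 rad/s.
2ζωₙ = 5, so ζ = 5/(2·√32) ≈ 0.4419.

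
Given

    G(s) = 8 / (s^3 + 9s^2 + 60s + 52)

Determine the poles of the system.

s = -4 ± 6j, -1

The poles are the roots of the denominator s^3 + 9s^2 + 60s + 52 = 0.
Trying s = -1: the polynomial evaluates to 0, so (s + 1) is a factor.
Dividing out leaves s^2 + 8s + 52 = 0.
The quadratic formula then gives s = -4 ± 6j.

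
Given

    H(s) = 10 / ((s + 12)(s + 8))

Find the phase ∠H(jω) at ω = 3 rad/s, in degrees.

At s = j3: numerator = 10, denominator = 87 + j60.
∠H = ∠num − ∠den = 0° − (34.592°) = -34.59°.

∠H(j3) ≈ -34.59°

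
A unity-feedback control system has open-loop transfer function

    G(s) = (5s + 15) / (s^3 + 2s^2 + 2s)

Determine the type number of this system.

Type 1

Factor s from the denominator: s^3 + 2s^2 + 2s = s·(s^2 + 2s + 2).
There is 1 pole at the origin, so the system is Type 1.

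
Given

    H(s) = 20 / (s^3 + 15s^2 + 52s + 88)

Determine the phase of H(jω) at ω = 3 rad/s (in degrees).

At s = j3: numerator = 20, denominator = -47 + j129.
∠H = ∠num − ∠den = 0° − (110.02°) = -110.0°.

∠H(j3) ≈ -110.0°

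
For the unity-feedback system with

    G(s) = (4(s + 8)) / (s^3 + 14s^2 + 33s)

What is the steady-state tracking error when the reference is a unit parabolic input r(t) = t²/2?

G(s) has one pole at the origin.
This is a Type 1 system; Ka = lim_{s→0} s^2·G(s) = 0, so the steady-state error for a parabola input is infinite.

e_ss = ∞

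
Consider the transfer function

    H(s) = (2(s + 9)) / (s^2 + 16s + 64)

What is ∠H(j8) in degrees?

At s = j8: numerator = 18 + j16, denominator = j128.
∠H = ∠num − ∠den = 41.634° − (90°) = -48.37°.

∠H(j8) ≈ -48.37°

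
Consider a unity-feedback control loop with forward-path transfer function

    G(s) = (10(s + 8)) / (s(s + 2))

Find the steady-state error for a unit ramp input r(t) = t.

e_ss = 0.02500

G(s) has one pole at the origin.
This is a Type 1 system. Kv = lim_{s→0} s·G(s) = 80/2 = 40.
e_ss = 1/Kv = 1/(40) = 1/40 ≈ 0.02500.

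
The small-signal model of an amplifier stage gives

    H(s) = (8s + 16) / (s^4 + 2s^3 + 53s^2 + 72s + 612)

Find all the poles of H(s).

s = ±6j, -1 ± 4j

The poles are the roots of the denominator s^4 + 2s^3 + 53s^2 + 72s + 612 = 0.
No real roots exist; factor into two real quadratics: (s^2 + 36)(s^2 + 2s + 17) = 0.
Each quadratic gives a conjugate pair via the quadratic formula.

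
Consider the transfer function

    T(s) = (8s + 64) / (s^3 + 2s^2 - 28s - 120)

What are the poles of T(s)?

The poles are the roots of the denominator s^3 + 2s^2 - 28s - 120 = 0.
Trying s = 6: the polynomial evaluates to 0, so (s - 6) is a factor.
Dividing out leaves s^2 + 8s + 20 = 0.
The quadratic formula then gives s = -4 ± 2j.

s = -4 + 2j, -4 - 2j, 6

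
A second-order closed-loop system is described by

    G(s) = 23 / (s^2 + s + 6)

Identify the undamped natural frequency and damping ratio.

ωₙ ≈ 2.449 rad/s, ζ ≈ 0.2041

Compare the denominator to the standard form s^2 + 2ζωₙs + ωₙ².
ωₙ² = 6, so ωₙ = √6 ≈ 2.449 rad/s.
2ζωₙ = 1, so ζ = 1/(2·√6) ≈ 0.2041.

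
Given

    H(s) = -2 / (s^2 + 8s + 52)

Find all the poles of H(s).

s = -4 ± 6j

The poles are the roots of the denominator s^2 + 8s + 52 = 0.
Using the quadratic formula: s = (-8 ± √(-144))/2 = -4 ± 6j.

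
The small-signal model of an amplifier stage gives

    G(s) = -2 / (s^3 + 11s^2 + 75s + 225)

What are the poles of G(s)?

s = -3 + 6j, -3 - 6j, -5

The poles are the roots of the denominator s^3 + 11s^2 + 75s + 225 = 0.
Trying s = -5: the polynomial evaluates to 0, so (s + 5) is a factor.
Dividing out leaves s^2 + 6s + 45 = 0.
The quadratic formula then gives s = -3 ± 6j.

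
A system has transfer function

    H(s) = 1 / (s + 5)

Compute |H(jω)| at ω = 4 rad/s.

Substitute s = j4: numerator = 1, denominator = 5 + j4.
|H(j4)| = |1| / |5 + j4| = 1 / 6.4031 ≈ 0.1562.

|H(j4)| ≈ 0.1562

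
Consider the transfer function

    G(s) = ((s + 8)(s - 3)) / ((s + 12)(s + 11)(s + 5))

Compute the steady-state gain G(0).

At s = 0 each factor (s + a) contributes a and each (s^2 + bs + c) contributes c.
G(0) = 1·(8) · (-3) / ((12) · (11) · (5)) = -24/660 = -2/55.

G(0) = -2/55 ≈ -0.03636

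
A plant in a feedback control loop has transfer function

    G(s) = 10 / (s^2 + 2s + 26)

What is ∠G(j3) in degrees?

∠G(j3) ≈ -19.44°

At s = j3: numerator = 10, denominator = 17 + j6.
∠G = ∠num − ∠den = 0° − (19.440°) = -19.44°.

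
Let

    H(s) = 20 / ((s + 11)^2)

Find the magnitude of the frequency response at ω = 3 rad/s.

|H(j3)| ≈ 0.1538

Substitute s = j3: numerator = 20, denominator = 112 + j66.
|H(j3)| = |20| / |112 + j66| = 20 / 130 ≈ 0.1538.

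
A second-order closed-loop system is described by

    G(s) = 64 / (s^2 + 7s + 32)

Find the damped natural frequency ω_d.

Comparing s^2 + 7s + 32 to s^2 + 2ζωₙs + ωₙ²: ωₙ = √32 ≈ 5.657 rad/s and ζ = 7/(2·√32) ≈ 0.6187.
ζωₙ = 7/2 = 3.5, so ω_d = ωₙ√(1−ζ²) = √(ωₙ² − (ζωₙ)²) = √(32 − 3.5²) = √19.75 ≈ 4.444 rad/s.

ω_d ≈ 4.444 rad/s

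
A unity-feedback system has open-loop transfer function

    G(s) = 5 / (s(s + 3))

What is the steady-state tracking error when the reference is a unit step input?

e_ss = 0

G(s) has one pole at the origin.
This is a Type 1 system; for a step input the steady-state error is zero.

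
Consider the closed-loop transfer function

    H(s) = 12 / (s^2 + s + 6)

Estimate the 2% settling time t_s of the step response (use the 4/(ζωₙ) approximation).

Comparing s^2 + s + 6 to s^2 + 2ζωₙs + ωₙ²: ωₙ = √6 ≈ 2.449 rad/s and ζ = 1/(2·√6) ≈ 0.2041.
ζωₙ = 1/2 = 0.5, so t_s ≈ 4/(ζωₙ) = 4/0.5 = 8 s.

t_s ≈ 8 s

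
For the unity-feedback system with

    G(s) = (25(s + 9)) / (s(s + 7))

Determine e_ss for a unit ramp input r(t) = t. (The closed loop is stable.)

G(s) has one pole at the origin.
This is a Type 1 system. Kv = lim_{s→0} s·G(s) = 225/7.
e_ss = 1/Kv = 1/(225/7) = 7/225 ≈ 0.03111.

e_ss = 0.03111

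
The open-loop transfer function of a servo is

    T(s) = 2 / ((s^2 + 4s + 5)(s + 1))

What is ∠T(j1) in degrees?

∠T(j1) ≈ -90°

At s = j1: numerator = 2, denominator = j8.
∠T = ∠num − ∠den = 0° − (90°) = -90°.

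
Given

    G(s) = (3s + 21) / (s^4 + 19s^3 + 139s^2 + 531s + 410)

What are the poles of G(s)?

s = -10, -4 + 5j, -4 - 5j, -1

The poles are the roots of the denominator s^4 + 19s^3 + 139s^2 + 531s + 410 = 0.
Trying s = -10: the polynomial evaluates to 0, so (s + 10) is a factor.
Dividing out leaves s^3 + 9s^2 + 49s + 41 = 0.
This factors further as (s^2 + 8s + 41)(s + 1) = 0.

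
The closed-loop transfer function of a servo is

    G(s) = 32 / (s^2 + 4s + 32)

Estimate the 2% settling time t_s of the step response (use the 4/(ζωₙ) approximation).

Comparing s^2 + 4s + 32 to s^2 + 2ζωₙs + ωₙ²: ωₙ = √32 ≈ 5.657 rad/s and ζ = 4/(2·√32) ≈ 0.3536.
ζωₙ = 4/2 = 2, so t_s ≈ 4/(ζωₙ) = 4/2 = 2 s.

t_s ≈ 2 s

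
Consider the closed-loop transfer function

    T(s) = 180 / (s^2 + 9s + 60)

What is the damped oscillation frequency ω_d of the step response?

ω_d ≈ 6.305 rad/s

Comparing s^2 + 9s + 60 to s^2 + 2ζωₙs + ωₙ²: ωₙ = √60 ≈ 7.746 rad/s and ζ = 9/(2·√60) ≈ 0.5809.
ζωₙ = 9/2 = 4.5, so ω_d = ωₙ√(1−ζ²) = √(ωₙ² − (ζωₙ)²) = √(60 − 4.5²) = √39.75 ≈ 6.305 rad/s.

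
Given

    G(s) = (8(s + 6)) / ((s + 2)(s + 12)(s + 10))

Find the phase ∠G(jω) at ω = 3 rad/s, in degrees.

∠G(j3) ≈ -60.48°

At s = j3: numerator = 48 + j24, denominator = 24 + j465.
∠G = ∠num − ∠den = 26.565° − (87.045°) = -60.48°.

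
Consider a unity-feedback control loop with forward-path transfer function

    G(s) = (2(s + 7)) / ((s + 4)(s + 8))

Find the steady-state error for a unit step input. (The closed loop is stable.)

G(s) has no poles at the origin.
This is a Type 0 system. Kp = lim_{s→0} G(s) = 14/32 = 7/16.
e_ss = 1/(1 + Kp) = 1/(1 + 7/16) = 16/23 ≈ 0.6957.

e_ss = 0.6957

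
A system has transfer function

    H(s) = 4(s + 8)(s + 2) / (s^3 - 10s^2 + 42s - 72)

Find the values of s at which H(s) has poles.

The poles are the roots of the denominator s^3 - 10s^2 + 42s - 72 = 0.
Trying s = 4: the polynomial evaluates to 0, so (s - 4) is a factor.
Dividing out leaves s^2 - 6s + 18 = 0.
The quadratic formula then gives s = 3 ± 3j.

s = 3 ± 3j, 4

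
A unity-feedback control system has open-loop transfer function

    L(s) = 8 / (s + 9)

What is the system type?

The denominator has no factor of s at the origin — no free integrator — so this is a Type 0 system.

Type 0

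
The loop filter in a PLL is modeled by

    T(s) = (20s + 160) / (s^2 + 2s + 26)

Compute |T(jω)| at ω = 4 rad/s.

|T(j4)| ≈ 13.97

Substitute s = j4: numerator = 160 + j80, denominator = 10 + j8.
|T(j4)| = |160 + j80| / |10 + j8| = 178.89 / 12.806 ≈ 13.97.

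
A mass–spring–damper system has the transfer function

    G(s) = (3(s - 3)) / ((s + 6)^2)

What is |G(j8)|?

Substitute s = j8: numerator = -9 + j24, denominator = -28 + j96.
|G(j8)| = |-9 + j24| / |-28 + j96| = 25.632 / 100 ≈ 0.2563.

|G(j8)| ≈ 0.2563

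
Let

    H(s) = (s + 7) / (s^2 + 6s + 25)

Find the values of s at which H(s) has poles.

The poles are the roots of the denominator s^2 + 6s + 25 = 0.
Using the quadratic formula: s = (-6 ± √(-64))/2 = -3 ± 4j.

s = -3 + 4j, -3 - 4j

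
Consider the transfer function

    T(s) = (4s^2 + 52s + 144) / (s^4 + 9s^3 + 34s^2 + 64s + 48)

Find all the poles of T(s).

s = -2 ± 2j, -3, -2

The poles are the roots of the denominator s^4 + 9s^3 + 34s^2 + 64s + 48 = 0.
Trying s = -3: the polynomial evaluates to 0, so (s + 3) is a factor.
Dividing out leaves s^3 + 6s^2 + 16s + 16 = 0.
This factors further as (s^2 + 4s + 8)(s + 2) = 0.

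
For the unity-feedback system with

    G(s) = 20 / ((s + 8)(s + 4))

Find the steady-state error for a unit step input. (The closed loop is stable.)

e_ss = 0.6154

G(s) has no poles at the origin.
This is a Type 0 system. Kp = lim_{s→0} G(s) = 20/32 = 5/8.
e_ss = 1/(1 + Kp) = 1/(1 + 5/8) = 8/13 ≈ 0.6154.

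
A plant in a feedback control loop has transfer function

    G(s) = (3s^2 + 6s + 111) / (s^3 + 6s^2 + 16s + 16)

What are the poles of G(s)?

s = -2 ± 2j, -2

The poles are the roots of the denominator s^3 + 6s^2 + 16s + 16 = 0.
Trying s = -2: the polynomial evaluates to 0, so (s + 2) is a factor.
Dividing out leaves s^2 + 4s + 8 = 0.
The quadratic formula then gives s = -2 ± 2j.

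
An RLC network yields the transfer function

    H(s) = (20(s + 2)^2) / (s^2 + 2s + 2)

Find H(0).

At s = 0 each factor (s + a) contributes a and each (s^2 + bs + c) contributes c.
H(0) = 20·(2) · (2) / ((2)) = 80/2 = 40.

H(0) = 40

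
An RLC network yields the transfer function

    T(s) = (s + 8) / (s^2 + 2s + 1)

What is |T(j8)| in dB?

|T(j8)|_dB ≈ -15.2 dB

Substitute s = j8: numerator = 8 + j8, denominator = -63 + j16.
|T(j8)| = |8 + j8| / |-63 + j16| = 11.314 / 65 ≈ 0.1741.
In decibels: 20·log₁₀(0.1741) ≈ -15.2 dB.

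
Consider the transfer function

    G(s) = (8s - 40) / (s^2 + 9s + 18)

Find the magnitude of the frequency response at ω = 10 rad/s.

Substitute s = j10: numerator = -40 + j80, denominator = -82 + j90.
|G(j10)| = |-40 + j80| / |-82 + j90| = 89.443 / 121.75 ≈ 0.7346.

|G(j10)| ≈ 0.7346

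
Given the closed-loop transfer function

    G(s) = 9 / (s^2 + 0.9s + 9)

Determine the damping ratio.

ζ = 0.15

Compare the denominator to the standard form s^2 + 2ζωₙs + ωₙ².
ωₙ² = 9, so ωₙ = 3 rad/s.
2ζωₙ = 0.9, so ζ = 0.9/(2·3) = 0.15.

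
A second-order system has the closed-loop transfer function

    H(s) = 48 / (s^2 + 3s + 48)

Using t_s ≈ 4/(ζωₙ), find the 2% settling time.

Comparing s^2 + 3s + 48 to s^2 + 2ζωₙs + ωₙ²: ωₙ = √48 ≈ 6.928 rad/s and ζ = 3/(2·√48) ≈ 0.2165.
ζωₙ = 3/2 = 1.5, so t_s ≈ 4/(ζωₙ) = 4/1.5 ≈ 2.667 s.

t_s ≈ 2.667 s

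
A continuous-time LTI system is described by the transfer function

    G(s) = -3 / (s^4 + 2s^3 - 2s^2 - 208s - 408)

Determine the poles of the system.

The poles are the roots of the denominator s^4 + 2s^3 - 2s^2 - 208s - 408 = 0.
Trying s = 6: the polynomial evaluates to 0, so (s - 6) is a factor.
Dividing out leaves s^3 + 8s^2 + 46s + 68 = 0.
This factors further as (s^2 + 6s + 34)(s + 2) = 0.

s = -3 ± 5j, 6, -2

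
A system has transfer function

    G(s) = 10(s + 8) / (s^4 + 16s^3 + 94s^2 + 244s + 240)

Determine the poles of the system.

s = -6, -4, -3 + j, -3 - j

The poles are the roots of the denominator s^4 + 16s^3 + 94s^2 + 244s + 240 = 0.
Trying s = -6: the polynomial evaluates to 0, so (s + 6) is a factor.
Dividing out leaves s^3 + 10s^2 + 34s + 40 = 0.
This factors further as (s + 4)(s^2 + 6s + 10) = 0.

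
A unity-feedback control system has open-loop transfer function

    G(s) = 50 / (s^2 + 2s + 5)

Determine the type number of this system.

Type 0

The denominator has no factor of s at the origin — no free integrator — so this is a Type 0 system.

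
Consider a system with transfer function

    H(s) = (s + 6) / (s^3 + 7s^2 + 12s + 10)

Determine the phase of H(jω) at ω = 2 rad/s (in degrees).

∠H(j2) ≈ -119.9°

At s = j2: numerator = 6 + j2, denominator = -18 + j16.
∠H = ∠num − ∠den = 18.435° − (138.37°) = -119.9°.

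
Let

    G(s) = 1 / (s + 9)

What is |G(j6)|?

Substitute s = j6: numerator = 1, denominator = 9 + j6.
|G(j6)| = |1| / |9 + j6| = 1 / 10.817 ≈ 0.09245.

|G(j6)| ≈ 0.09245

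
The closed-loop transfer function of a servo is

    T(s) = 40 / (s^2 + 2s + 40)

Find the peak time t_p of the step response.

Comparing s^2 + 2s + 40 to s^2 + 2ζωₙs + ωₙ²: ωₙ = √40 ≈ 6.325 rad/s and ζ = 2/(2·√40) ≈ 0.1581.
ζωₙ = 2/2 = 1, so ω_d = ωₙ√(1−ζ²) = √(ωₙ² − (ζωₙ)²) = √(40 − 1²) = √39 ≈ 6.245 rad/s.
t_p = π/ω_d = π/6.245 ≈ 0.5031 s.

t_p ≈ 0.5031 s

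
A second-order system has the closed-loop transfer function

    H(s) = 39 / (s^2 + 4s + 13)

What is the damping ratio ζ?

ζ ≈ 0.5547

Compare the denominator to the standard form s^2 + 2ζωₙs + ωₙ².
ωₙ² = 13, so ωₙ = √13 ≈ 3.606 rad/s.
2ζωₙ = 4, so ζ = 4/(2·√13) ≈ 0.5547.
With ζ = 0.5547 the response is underdamped.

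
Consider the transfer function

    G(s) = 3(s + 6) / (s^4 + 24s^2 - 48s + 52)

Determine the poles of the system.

s = 1 + j, 1 - j, -1 + 5j, -1 - 5j

The poles are the roots of the denominator s^4 + 24s^2 - 48s + 52 = 0.
No real roots exist; factor into two real quadratics: (s^2 - 2s + 2)(s^2 + 2s + 26) = 0.
Each quadratic gives a conjugate pair via the quadratic formula.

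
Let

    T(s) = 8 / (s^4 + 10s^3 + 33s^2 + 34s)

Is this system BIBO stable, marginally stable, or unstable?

The denominator s^4 + 10s^3 + 33s^2 + 34s factors as s(s + 2)(s^2 + 8s + 17), giving poles at s = 0, -2, -4 ± j.
Since the simple pole(s) at s = 0 lie on the jω-axis with none in the right half-plane, the system is marginally stable.

marginally stable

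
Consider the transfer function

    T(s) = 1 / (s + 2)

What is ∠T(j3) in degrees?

∠T(j3) ≈ -56.31°

At s = j3: numerator = 1, denominator = 2 + j3.
∠T = ∠num − ∠den = 0° − (56.310°) = -56.31°.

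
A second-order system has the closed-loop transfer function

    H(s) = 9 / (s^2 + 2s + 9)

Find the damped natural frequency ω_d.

ω_d ≈ 2.828 rad/s

Comparing s^2 + 2s + 9 to s^2 + 2ζωₙs + ωₙ²: ωₙ = 3 rad/s and ζ = 2/(2·3) ≈ 0.3333.
ζωₙ = 2/2 = 1, so ω_d = ωₙ√(1−ζ²) = √(ωₙ² − (ζωₙ)²) = √(9 − 1²) = √8 ≈ 2.828 rad/s.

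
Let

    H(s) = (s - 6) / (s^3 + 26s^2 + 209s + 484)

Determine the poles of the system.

s = -11, -4, -11

The poles are the roots of the denominator s^3 + 26s^2 + 209s + 484 = 0.
Trying s = -11: the polynomial evaluates to 0, so (s + 11) is a factor.
Dividing out leaves s^2 + 15s + 44 = 0.
Factoring the quadratic: (s + 4)(s + 11) = 0.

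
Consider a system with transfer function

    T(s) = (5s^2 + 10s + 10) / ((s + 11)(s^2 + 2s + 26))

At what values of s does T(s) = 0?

s = -1 ± j

Set the numerator to zero: 5s^2 + 10s + 10 = 0, i.e. 5·(s^2 + 2s + 2) = 0.
Factoring: (s^2 + 2s + 2) = 0.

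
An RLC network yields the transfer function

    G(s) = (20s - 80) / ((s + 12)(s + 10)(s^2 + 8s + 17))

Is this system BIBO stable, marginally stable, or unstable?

stable

The poles can be read from the denominator factors: s = -12, -10, -4 ± j.
Since all poles lie strictly in the left half-plane, the system is stable.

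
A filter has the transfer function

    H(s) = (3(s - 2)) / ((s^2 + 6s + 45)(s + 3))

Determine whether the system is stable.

The poles can be read from the denominator factors: s = -3 + 6j, -3 - 6j, -3.
Since all poles lie strictly in the left half-plane, the system is stable.

stable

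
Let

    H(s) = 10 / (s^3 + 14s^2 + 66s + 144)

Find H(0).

Set s = 0: H(0) = (10) / (144) = 5/72.

H(0) = 5/72 ≈ 0.06944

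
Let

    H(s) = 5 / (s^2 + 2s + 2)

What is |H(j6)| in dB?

Substitute s = j6: numerator = 5, denominator = -34 + j12.
|H(j6)| = |5| / |-34 + j12| = 5 / 36.056 ≈ 0.1387.
In decibels: 20·log₁₀(0.1387) ≈ -17.2 dB.

|H(j6)|_dB ≈ -17.2 dB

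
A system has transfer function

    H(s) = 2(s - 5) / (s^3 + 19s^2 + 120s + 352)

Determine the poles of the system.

s = -4 + 4j, -4 - 4j, -11

The poles are the roots of the denominator s^3 + 19s^2 + 120s + 352 = 0.
Trying s = -11: the polynomial evaluates to 0, so (s + 11) is a factor.
Dividing out leaves s^2 + 8s + 32 = 0.
The quadratic formula then gives s = -4 ± 4j.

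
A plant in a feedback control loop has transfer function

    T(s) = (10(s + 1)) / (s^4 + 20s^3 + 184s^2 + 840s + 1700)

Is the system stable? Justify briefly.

The denominator s^4 + 20s^3 + 184s^2 + 840s + 1700 factors as (s^2 + 10s + 34)(s^2 + 10s + 50), giving poles at s = -5 + 3j, -5 - 3j, -5 + 5j, -5 - 5j.
Since all poles lie strictly in the left half-plane, the system is stable.

stable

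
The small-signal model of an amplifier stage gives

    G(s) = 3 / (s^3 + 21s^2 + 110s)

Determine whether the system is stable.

marginally stable

The denominator s^3 + 21s^2 + 110s factors as s(s + 11)(s + 10), giving poles at s = 0, -11, -10.
Since the simple pole(s) at s = 0 lie on the jω-axis with none in the right half-plane, the system is marginally stable.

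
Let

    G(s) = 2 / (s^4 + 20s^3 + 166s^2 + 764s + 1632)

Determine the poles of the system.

s = -3 + 5j, -3 - 5j, -8, -6

The poles are the roots of the denominator s^4 + 20s^3 + 166s^2 + 764s + 1632 = 0.
Trying s = -8: the polynomial evaluates to 0, so (s + 8) is a factor.
Dividing out leaves s^3 + 12s^2 + 70s + 204 = 0.
This factors further as (s^2 + 6s + 34)(s + 6) = 0.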